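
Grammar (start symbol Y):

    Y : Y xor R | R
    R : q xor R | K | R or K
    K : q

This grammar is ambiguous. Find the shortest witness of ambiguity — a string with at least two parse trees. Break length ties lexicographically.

q xor q

length 1: no string has ≥2 trees
length 3: q xor q has 2 parse trees

Two derivations of q xor q:
  Y ⇒ Y xor R ⇒ R xor R ⇒ K xor R ⇒ q xor R ⇒ q xor K ⇒ q xor q
  Y ⇒ R ⇒ q xor R ⇒ q xor K ⇒ q xor q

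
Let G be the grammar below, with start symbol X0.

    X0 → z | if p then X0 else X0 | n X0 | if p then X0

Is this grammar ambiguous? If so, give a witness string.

Ambiguous

Witness: if p then if p then z else z

Derivation 1: X0 ⇒ if p then X0 else X0 ⇒ if p then if p then X0 else X0 ⇒ if p then if p then z else X0 ⇒ if p then if p then z else z
Derivation 2: X0 ⇒ if p then X0 ⇒ if p then if p then X0 else X0 ⇒ if p then if p then z else X0 ⇒ if p then if p then z else z

Two distinct leftmost derivations for the same string.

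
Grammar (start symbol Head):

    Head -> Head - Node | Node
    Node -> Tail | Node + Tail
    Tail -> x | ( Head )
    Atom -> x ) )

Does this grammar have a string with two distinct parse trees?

Unambiguous

Only Head, Node, Tail are reachable from Head; ignoring the rest: Head → Head - Node | Node  ;  Node → Node + Tail | Tail  — a left-associative chain with Tail at the bottom. Each string factors uniquely by precedence.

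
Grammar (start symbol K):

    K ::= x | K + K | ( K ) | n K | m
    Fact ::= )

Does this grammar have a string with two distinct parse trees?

Ambiguous

Witness: n m + m

Derivation 1: K ⇒ K + K ⇒ n K + K ⇒ n m + K ⇒ n m + m
Derivation 2: K ⇒ n K ⇒ n K + K ⇒ n m + K ⇒ n m + m

Two distinct leftmost derivations for the same string.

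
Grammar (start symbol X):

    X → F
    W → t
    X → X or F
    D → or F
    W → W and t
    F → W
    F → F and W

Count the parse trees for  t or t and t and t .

Parse trees for t or t and t and t:
  [X [X [F [W t]]] or [F [W [W [W t] and t] and t]]]
  [X [X [F [W t]]] or [F [F [W t]] and [W [W t] and t]]]
  [X [X [F [W t]]] or [F [F [W [W t] and t]] and [W t]]]
  [X [X [F [W t]]] or [F [F [F [W t]] and [W t]] and [W t]]]

4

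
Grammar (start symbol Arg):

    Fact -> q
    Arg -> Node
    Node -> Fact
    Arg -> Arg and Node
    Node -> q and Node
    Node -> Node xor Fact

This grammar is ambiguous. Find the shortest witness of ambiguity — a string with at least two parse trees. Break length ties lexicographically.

q and q

length 1: no string has ≥2 trees
length 3: q and q has 2 parse trees

Two derivations of q and q:
  Arg ⇒ Node ⇒ q and Node ⇒ q and Fact ⇒ q and q
  Arg ⇒ Arg and Node ⇒ Node and Node ⇒ Fact and Node ⇒ q and Node ⇒ q and Fact ⇒ q and q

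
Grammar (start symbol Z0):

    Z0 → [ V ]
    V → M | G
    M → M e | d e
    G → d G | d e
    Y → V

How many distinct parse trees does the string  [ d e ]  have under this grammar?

Parse trees for [ d e ]:
  [Z0 [ [V [M d e]] ]]
  [Z0 [ [V [G d e]] ]]

2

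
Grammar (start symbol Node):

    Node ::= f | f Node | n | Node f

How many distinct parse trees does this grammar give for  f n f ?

2

Parse trees for f n f:
  [Node f [Node [Node n] f]]
  [Node [Node f [Node n]] f]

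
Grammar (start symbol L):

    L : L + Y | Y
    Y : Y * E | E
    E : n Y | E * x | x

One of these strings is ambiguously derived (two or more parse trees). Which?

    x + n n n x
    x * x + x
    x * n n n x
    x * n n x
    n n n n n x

x * x + x

x + n n n x: 1 tree
x * x + x: 2 trees
x * n n n x: 1 tree
x * n n x: 1 tree
n n n n n x: 1 tree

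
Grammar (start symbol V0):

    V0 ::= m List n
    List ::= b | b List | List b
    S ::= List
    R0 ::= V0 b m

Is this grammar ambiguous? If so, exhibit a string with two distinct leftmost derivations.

Witness: m b b n

Derivation 1: V0 ⇒ m List n ⇒ m b List n ⇒ m b b n
Derivation 2: V0 ⇒ m List n ⇒ m List b n ⇒ m b b n

Two distinct leftmost derivations for the same string.

Ambiguous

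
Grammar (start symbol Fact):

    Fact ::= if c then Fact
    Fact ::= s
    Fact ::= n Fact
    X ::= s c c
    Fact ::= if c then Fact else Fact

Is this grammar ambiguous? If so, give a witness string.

Witness: if c then if c then s else s

Derivation 1: Fact ⇒ if c then Fact ⇒ if c then if c then Fact else Fact ⇒ if c then if c then s else Fact ⇒ if c then if c then s else s
Derivation 2: Fact ⇒ if c then Fact else Fact ⇒ if c then if c then Fact else Fact ⇒ if c then if c then s else Fact ⇒ if c then if c then s else s

Two distinct leftmost derivations for the same string.

Ambiguous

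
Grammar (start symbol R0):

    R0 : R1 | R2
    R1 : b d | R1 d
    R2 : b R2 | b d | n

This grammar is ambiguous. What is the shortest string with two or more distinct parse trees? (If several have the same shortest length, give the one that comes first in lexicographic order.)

length 1: no string has ≥2 trees
length 2: b d has 2 parse trees

Two derivations of b d:
  R0 ⇒ R1 ⇒ b d
  R0 ⇒ R2 ⇒ b d

b d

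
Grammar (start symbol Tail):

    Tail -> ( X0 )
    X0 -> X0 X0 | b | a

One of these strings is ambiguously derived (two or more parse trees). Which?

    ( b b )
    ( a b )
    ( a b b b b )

( b b ): 1 tree
( a b ): 1 tree
( a b b b b ): 14 trees

( a b b b b )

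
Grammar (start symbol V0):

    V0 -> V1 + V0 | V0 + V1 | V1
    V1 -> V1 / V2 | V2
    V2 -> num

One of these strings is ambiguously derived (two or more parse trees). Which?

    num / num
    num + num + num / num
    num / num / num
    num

num + num + num / num

num / num: 1 tree
num + num + num / num: 4 trees
num / num / num: 1 tree
num: 1 tree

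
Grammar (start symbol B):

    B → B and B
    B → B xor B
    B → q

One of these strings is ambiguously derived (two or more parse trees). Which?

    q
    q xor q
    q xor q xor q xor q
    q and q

q xor q xor q xor q

q: 1 tree
q xor q: 1 tree
q xor q xor q xor q: 5 trees
q and q: 1 tree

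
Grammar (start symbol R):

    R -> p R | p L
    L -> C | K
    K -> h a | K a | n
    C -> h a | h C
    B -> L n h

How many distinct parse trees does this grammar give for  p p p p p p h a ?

Parse trees for p p p p p p h a:
  [R p [R p [R p [R p [R p [R p [L [C h a]]]]]]]]
  [R p [R p [R p [R p [R p [R p [L [K h a]]]]]]]]

2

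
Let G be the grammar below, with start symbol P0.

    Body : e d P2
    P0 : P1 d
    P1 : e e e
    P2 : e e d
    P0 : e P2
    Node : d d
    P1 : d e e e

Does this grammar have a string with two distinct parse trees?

Ambiguous

Witness: e e e d

Derivation 1: P0 ⇒ P1 d ⇒ e e e d
Derivation 2: P0 ⇒ e P2 ⇒ e e e d

Two distinct leftmost derivations for the same string.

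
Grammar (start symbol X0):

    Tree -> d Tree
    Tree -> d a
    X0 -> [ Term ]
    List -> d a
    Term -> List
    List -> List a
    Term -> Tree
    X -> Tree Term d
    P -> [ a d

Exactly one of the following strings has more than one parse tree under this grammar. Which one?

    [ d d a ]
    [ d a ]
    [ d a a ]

[ d d a ]: 1 tree
[ d a ]: 2 trees
[ d a a ]: 1 tree

[ d a ]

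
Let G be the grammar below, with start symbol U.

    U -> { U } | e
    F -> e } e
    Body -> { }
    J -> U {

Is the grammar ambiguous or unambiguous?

(F, Body, J are unreachable from U, so their rules don't affect L(U).) Each string is a nest of matched brackets around a single atom. An opening bracket forces the recursive rule; an atom forces the base rule.

Unambiguous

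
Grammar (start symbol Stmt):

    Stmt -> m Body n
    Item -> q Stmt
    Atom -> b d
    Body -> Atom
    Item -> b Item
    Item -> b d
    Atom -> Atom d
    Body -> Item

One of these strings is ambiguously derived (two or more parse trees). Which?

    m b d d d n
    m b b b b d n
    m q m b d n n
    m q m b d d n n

m b d d d n: 1 tree
m b b b b d n: 1 tree
m q m b d n n: 2 trees
m q m b d d n n: 1 tree

m q m b d n n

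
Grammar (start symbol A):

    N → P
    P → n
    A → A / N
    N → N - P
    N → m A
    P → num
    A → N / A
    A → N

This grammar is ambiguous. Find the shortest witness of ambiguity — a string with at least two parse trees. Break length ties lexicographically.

length 1: no string has ≥2 trees
length 2: no string has ≥2 trees
length 3: n / n has 2 parse trees

Two derivations of n / n:
  A ⇒ A / N ⇒ N / N ⇒ P / N ⇒ n / N ⇒ n / P ⇒ n / n
  A ⇒ N / A ⇒ P / A ⇒ n / A ⇒ n / N ⇒ n / P ⇒ n / n

n / n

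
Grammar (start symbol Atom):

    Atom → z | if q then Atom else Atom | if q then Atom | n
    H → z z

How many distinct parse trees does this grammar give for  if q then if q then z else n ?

2

Parse trees for if q then if q then z else n:
  [Atom if q then [Atom if q then [Atom z]] else [Atom n]]
  [Atom if q then [Atom if q then [Atom z] else [Atom n]]]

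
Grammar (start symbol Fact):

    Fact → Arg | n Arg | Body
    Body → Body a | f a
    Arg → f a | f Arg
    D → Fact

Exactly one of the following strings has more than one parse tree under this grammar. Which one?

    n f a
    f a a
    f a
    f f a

f a

n f a: 1 tree
f a a: 1 tree
f a: 2 trees
f f a: 1 tree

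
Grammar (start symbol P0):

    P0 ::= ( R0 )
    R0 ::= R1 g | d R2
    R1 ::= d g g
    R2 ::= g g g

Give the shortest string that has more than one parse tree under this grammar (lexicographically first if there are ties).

length 6: ( d g g g ) has 2 parse trees

Two derivations of ( d g g g ):
  P0 ⇒ ( R0 ) ⇒ ( R1 g ) ⇒ ( d g g g )
  P0 ⇒ ( R0 ) ⇒ ( d R2 ) ⇒ ( d g g g )

( d g g g )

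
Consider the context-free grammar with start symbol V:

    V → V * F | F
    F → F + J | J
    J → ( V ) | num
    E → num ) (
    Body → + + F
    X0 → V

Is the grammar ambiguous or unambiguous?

Unambiguous

Only V, F, J are reachable from V; ignoring the rest: V → V * F | F  ;  F → F + J | J  — a left-associative chain with J at the bottom. Each string factors uniquely by precedence.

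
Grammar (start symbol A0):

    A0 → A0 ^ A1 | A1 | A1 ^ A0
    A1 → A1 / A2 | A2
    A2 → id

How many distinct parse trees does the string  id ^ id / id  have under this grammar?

Parse trees for id ^ id / id:
  [A0 [A0 [A1 [A2 id]]] ^ [A1 [A1 [A2 id]] / [A2 id]]]
  [A0 [A1 [A2 id]] ^ [A0 [A1 [A1 [A2 id]] / [A2 id]]]]

2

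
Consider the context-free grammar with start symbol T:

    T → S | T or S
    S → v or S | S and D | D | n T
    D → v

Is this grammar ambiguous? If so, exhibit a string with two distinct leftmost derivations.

Witness: v or v

Derivation 1: T ⇒ S ⇒ v or S ⇒ v or D ⇒ v or v
Derivation 2: T ⇒ T or S ⇒ S or S ⇒ D or S ⇒ v or S ⇒ v or D ⇒ v or v

Two distinct leftmost derivations for the same string.

Ambiguous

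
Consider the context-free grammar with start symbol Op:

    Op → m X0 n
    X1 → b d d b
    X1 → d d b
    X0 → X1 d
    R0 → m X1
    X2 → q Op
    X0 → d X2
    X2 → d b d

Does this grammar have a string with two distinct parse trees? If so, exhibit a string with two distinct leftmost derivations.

Ambiguous

Witness: m d d b d n

Derivation 1: Op ⇒ m X0 n ⇒ m X1 d n ⇒ m d d b d n
Derivation 2: Op ⇒ m X0 n ⇒ m d X2 n ⇒ m d d b d n

Two distinct leftmost derivations for the same string.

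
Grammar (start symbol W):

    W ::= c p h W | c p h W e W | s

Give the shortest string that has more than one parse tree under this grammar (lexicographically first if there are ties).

length 1: no string has ≥2 trees
length 4: no string has ≥2 trees
length 6: no string has ≥2 trees
length 7: no string has ≥2 trees
length 9: c p h c p h s e s has 2 parse trees

Two derivations of c p h c p h s e s:
  W ⇒ c p h W ⇒ c p h c p h W e W ⇒ c p h c p h s e W ⇒ c p h c p h s e s
  W ⇒ c p h W e W ⇒ c p h c p h W e W ⇒ c p h c p h s e W ⇒ c p h c p h s e s

c p h c p h s e s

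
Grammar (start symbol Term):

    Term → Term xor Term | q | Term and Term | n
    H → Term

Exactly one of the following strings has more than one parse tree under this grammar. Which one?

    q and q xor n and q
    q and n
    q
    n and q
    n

q and q xor n and q: 5 trees
q and n: 1 tree
q: 1 tree
n and q: 1 tree
n: 1 tree

q and q xor n and q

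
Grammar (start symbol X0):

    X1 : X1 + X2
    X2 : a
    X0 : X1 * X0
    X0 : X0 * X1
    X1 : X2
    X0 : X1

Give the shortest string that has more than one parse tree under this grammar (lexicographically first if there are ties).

length 1: no string has ≥2 trees
length 3: a * a has 2 parse trees

Two derivations of a * a:
  X0 ⇒ X1 * X0 ⇒ X2 * X0 ⇒ a * X0 ⇒ a * X1 ⇒ a * X2 ⇒ a * a
  X0 ⇒ X0 * X1 ⇒ X1 * X1 ⇒ X2 * X1 ⇒ a * X1 ⇒ a * X2 ⇒ a * a

a * a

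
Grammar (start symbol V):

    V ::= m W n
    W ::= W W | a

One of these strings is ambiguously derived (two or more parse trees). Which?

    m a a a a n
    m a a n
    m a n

m a a a a n: 5 trees
m a a n: 1 tree
m a n: 1 tree

m a a a a n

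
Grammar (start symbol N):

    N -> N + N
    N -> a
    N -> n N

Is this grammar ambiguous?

Ambiguous

Witness: n a + a

Derivation 1: N ⇒ N + N ⇒ n N + N ⇒ n a + N ⇒ n a + a
Derivation 2: N ⇒ n N ⇒ n N + N ⇒ n a + N ⇒ n a + a

Two distinct leftmost derivations for the same string.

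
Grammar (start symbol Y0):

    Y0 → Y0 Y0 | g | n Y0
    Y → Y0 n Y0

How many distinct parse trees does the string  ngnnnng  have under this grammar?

2

Parse trees for ngnnnng:
  [Y0 [Y0 n [Y0 g]] [Y0 n [Y0 n [Y0 n [Y0 n [Y0 g]]]]]]
  [Y0 n [Y0 [Y0 g] [Y0 n [Y0 n [Y0 n [Y0 n [Y0 g]]]]]]]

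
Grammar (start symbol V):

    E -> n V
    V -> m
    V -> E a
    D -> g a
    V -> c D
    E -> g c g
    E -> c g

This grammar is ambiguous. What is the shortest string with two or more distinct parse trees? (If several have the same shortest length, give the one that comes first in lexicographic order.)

c g a

length 1: no string has ≥2 trees
length 3: c g a has 2 parse trees

Two derivations of c g a:
  V ⇒ E a ⇒ c g a
  V ⇒ c D ⇒ c g a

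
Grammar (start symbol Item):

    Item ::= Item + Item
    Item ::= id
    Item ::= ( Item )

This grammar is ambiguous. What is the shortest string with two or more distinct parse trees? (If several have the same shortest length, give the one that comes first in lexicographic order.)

length 1: no string has ≥2 trees
length 3: no string has ≥2 trees
length 5: id + id + id has 2 parse trees

Two derivations of id + id + id:
  Item ⇒ Item + Item ⇒ Item + Item + Item ⇒ id + Item + Item ⇒ id + id + Item ⇒ id + id + id
  Item ⇒ Item + Item ⇒ id + Item ⇒ id + Item + Item ⇒ id + id + Item ⇒ id + id + id

id + id + id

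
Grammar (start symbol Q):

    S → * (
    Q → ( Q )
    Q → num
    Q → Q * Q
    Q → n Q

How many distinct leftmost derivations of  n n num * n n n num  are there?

3

Parse trees for n n num * n n n num:
  [Q [Q n [Q n [Q num]]] * [Q n [Q n [Q n [Q num]]]]]
  [Q n [Q [Q n [Q num]] * [Q n [Q n [Q n [Q num]]]]]]
  [Q n [Q n [Q [Q num] * [Q n [Q n [Q n [Q num]]]]]]]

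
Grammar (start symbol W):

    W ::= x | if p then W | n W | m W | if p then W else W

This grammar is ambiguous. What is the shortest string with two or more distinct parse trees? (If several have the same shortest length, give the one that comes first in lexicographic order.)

length 1: no string has ≥2 trees
length 2: no string has ≥2 trees
length 3: no string has ≥2 trees
length 4: no string has ≥2 trees
length 5: no string has ≥2 trees
length 6: no string has ≥2 trees
length 7: no string has ≥2 trees
length 8: no string has ≥2 trees
length 9: if p then if p then x else x has 2 parse trees

Two derivations of if p then if p then x else x:
  W ⇒ if p then W ⇒ if p then if p then W else W ⇒ if p then if p then x else W ⇒ if p then if p then x else x
  W ⇒ if p then W else W ⇒ if p then if p then W else W ⇒ if p then if p then x else W ⇒ if p then if p then x else x

if p then if p then x else x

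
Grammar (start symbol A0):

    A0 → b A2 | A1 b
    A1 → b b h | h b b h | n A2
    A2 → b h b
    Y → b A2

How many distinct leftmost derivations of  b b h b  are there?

Parse trees for b b h b:
  [A0 b [A2 b h b]]
  [A0 [A1 b b h] b]

2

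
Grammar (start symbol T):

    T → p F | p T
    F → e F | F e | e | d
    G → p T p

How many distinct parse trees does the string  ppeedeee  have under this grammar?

Parse trees for ppeedeee (showing first 6 of 10):
  [T p [T p [F e [F e [F [F [F [F d] e] e] e]]]]]
  [T p [T p [F e [F [F e [F [F [F d] e] e]] e]]]]
  [T p [T p [F e [F [F [F e [F [F d] e]] e] e]]]]
  [T p [T p [F e [F [F [F [F e [F d]] e] e] e]]]]
  [T p [T p [F [F e [F e [F [F [F d] e] e]]] e]]]
  [T p [T p [F [F e [F [F e [F [F d] e]] e]] e]]]

10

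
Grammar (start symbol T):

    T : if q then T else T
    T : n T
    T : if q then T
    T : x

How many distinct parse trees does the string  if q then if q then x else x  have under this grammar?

Parse trees for if q then if q then x else x:
  [T if q then [T if q then [T x]] else [T x]]
  [T if q then [T if q then [T x] else [T x]]]

2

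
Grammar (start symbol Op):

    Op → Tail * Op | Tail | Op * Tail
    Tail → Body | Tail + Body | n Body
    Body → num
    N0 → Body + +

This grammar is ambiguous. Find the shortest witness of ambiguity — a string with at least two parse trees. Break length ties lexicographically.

length 1: no string has ≥2 trees
length 2: no string has ≥2 trees
length 3: num * num has 2 parse trees

Two derivations of num * num:
  Op ⇒ Tail * Op ⇒ Body * Op ⇒ num * Op ⇒ num * Tail ⇒ num * Body ⇒ num * num
  Op ⇒ Op * Tail ⇒ Tail * Tail ⇒ Body * Tail ⇒ num * Tail ⇒ num * Body ⇒ num * num

num * num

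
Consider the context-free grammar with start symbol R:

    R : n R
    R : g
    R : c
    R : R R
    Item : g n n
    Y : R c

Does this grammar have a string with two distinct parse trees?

Ambiguous

Witness: c c c

Derivation 1: R ⇒ R R ⇒ c R ⇒ c R R ⇒ c c R ⇒ c c c
Derivation 2: R ⇒ R R ⇒ R R R ⇒ c R R ⇒ c c R ⇒ c c c

Two distinct leftmost derivations for the same string.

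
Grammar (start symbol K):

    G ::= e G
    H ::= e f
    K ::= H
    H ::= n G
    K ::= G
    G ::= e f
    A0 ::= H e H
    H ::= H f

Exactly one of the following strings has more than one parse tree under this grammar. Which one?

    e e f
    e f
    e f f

e f

e e f: 1 tree
e f: 2 trees
e f f: 1 tree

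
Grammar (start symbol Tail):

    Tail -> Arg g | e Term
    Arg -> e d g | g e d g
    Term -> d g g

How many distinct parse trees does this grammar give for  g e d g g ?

1

Parse trees for g e d g g:
  [Tail [Arg g e d g] g]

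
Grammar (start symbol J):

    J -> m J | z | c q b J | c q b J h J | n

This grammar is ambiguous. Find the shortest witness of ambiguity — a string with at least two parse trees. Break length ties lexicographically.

length 1: no string has ≥2 trees
length 2: no string has ≥2 trees
length 3: no string has ≥2 trees
length 4: no string has ≥2 trees
length 5: no string has ≥2 trees
length 6: no string has ≥2 trees
length 7: no string has ≥2 trees
length 8: no string has ≥2 trees
length 9: c q b c q b n h n has 2 parse trees

Two derivations of c q b c q b n h n:
  J ⇒ c q b J ⇒ c q b c q b J h J ⇒ c q b c q b n h J ⇒ c q b c q b n h n
  J ⇒ c q b J h J ⇒ c q b c q b J h J ⇒ c q b c q b n h J ⇒ c q b c q b n h n

c q b c q b n h n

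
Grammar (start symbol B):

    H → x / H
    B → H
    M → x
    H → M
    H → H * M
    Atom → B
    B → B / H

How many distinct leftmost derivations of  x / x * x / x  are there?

3

Parse trees for x / x * x / x:
  [B [B [H x / [H [H [M x]] * [M x]]]] / [H [M x]]]
  [B [B [H [H x / [H [M x]]] * [M x]]] / [H [M x]]]
  [B [B [B [H [M x]]] / [H [H [M x]] * [M x]]] / [H [M x]]]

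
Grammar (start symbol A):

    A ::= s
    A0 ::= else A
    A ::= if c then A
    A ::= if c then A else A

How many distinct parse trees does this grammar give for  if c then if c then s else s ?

2

Parse trees for if c then if c then s else s:
  [A if c then [A if c then [A s] else [A s]]]
  [A if c then [A if c then [A s]] else [A s]]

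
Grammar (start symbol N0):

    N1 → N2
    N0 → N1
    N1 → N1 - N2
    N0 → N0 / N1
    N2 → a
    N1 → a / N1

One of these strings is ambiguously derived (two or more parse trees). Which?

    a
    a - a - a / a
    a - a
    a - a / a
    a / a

a / a

a: 1 tree
a - a - a / a: 1 tree
a - a: 1 tree
a - a / a: 1 tree
a / a: 2 trees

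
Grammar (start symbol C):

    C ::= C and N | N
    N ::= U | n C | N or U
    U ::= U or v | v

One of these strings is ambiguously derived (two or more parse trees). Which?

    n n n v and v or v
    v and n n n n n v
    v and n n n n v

n n n v and v or v

n n n v and v or v: 14 trees
v and n n n n n v: 1 tree
v and n n n n v: 1 tree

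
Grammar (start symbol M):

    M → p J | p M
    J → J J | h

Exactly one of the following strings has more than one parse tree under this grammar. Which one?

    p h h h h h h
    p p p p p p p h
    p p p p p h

p h h h h h h

p h h h h h h: 42 trees
p p p p p p p h: 1 tree
p p p p p h: 1 tree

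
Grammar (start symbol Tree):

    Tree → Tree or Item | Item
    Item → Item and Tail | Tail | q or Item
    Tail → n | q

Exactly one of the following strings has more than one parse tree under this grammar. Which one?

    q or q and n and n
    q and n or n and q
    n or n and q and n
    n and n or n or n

q or q and n and n

q or q and n and n: 4 trees
q and n or n and q: 1 tree
n or n and q and n: 1 tree
n and n or n or n: 1 tree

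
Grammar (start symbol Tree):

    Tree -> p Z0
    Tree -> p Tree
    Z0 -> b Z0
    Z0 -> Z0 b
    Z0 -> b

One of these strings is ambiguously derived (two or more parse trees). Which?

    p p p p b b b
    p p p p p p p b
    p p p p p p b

p p p p b b b: 4 trees
p p p p p p p b: 1 tree
p p p p p p b: 1 tree

p p p p b b b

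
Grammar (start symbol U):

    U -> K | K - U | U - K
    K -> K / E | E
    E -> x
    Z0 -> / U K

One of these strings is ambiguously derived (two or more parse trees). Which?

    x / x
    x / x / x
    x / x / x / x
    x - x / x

x - x / x

x / x: 1 tree
x / x / x: 1 tree
x / x / x / x: 1 tree
x - x / x: 2 trees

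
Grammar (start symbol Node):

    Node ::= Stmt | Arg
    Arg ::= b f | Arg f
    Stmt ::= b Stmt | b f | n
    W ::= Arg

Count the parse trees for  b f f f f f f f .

Parse trees for b f f f f f f f:
  [Node [Arg [Arg [Arg [Arg [Arg [Arg [Arg b f] f] f] f] f] f] f]]

1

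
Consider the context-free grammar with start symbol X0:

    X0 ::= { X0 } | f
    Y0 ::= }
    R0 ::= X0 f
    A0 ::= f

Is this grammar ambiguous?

(Y0, R0, A0 are unreachable from X0, so their rules don't affect L(X0).) L(X0) is { openⁿ atom closeⁿ : n ≥ 0 }. The bracket depth fixes n, and the derivation is forced at every step.

Unambiguous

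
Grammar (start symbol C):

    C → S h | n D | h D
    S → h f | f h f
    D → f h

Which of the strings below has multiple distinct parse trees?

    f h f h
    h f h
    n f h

f h f h: 1 tree
h f h: 2 trees
n f h: 1 tree

h f h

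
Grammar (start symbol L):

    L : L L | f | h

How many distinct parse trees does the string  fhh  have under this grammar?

2

Parse trees for fhh:
  [L [L f] [L [L h] [L h]]]
  [L [L [L f] [L h]] [L h]]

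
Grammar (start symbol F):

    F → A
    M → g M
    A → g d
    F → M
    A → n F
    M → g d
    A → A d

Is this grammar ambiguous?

Witness: g d

Derivation 1: F ⇒ A ⇒ g d
Derivation 2: F ⇒ M ⇒ g d

Two distinct leftmost derivations for the same string.

Ambiguous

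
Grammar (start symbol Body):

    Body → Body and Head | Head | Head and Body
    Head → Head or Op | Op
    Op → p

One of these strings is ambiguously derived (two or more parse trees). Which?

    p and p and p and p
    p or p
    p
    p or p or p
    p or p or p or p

p and p and p and p

p and p and p and p: 8 trees
p or p: 1 tree
p: 1 tree
p or p or p: 1 tree
p or p or p or p: 1 tree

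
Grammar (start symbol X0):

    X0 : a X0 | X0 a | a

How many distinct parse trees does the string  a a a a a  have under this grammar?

16

Parse trees for a a a a a (showing first 6 of 16):
  [X0 a [X0 a [X0 a [X0 a [X0 a]]]]]
  [X0 a [X0 a [X0 a [X0 [X0 a] a]]]]
  [X0 a [X0 a [X0 [X0 a [X0 a]] a]]]
  [X0 a [X0 a [X0 [X0 [X0 a] a] a]]]
  [X0 a [X0 [X0 a [X0 a [X0 a]]] a]]
  [X0 a [X0 [X0 a [X0 [X0 a] a]] a]]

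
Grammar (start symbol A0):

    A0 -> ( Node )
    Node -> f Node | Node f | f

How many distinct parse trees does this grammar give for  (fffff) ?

Parse trees for (fffff) (showing first 6 of 16):
  [A0 ( [Node f [Node f [Node f [Node f [Node f]]]]] )]
  [A0 ( [Node f [Node f [Node f [Node [Node f] f]]]] )]
  [A0 ( [Node f [Node f [Node [Node f [Node f]] f]]] )]
  [A0 ( [Node f [Node f [Node [Node [Node f] f] f]]] )]
  [A0 ( [Node f [Node [Node f [Node f [Node f]]] f]] )]
  [A0 ( [Node f [Node [Node f [Node [Node f] f]] f]] )]

16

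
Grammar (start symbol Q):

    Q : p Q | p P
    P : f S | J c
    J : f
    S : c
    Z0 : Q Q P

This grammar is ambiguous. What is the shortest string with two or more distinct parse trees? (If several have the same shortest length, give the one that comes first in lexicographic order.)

length 3: p f c has 2 parse trees

Two derivations of p f c:
  Q ⇒ p P ⇒ p f S ⇒ p f c
  Q ⇒ p P ⇒ p J c ⇒ p f c

p f c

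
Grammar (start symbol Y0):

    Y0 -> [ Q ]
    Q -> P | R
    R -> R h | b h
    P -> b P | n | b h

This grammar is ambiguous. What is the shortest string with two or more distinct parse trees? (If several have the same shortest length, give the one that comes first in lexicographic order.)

[ b h ]

length 3: no string has ≥2 trees
length 4: [ b h ] has 2 parse trees

Two derivations of [ b h ]:
  Y0 ⇒ [ Q ] ⇒ [ P ] ⇒ [ b h ]
  Y0 ⇒ [ Q ] ⇒ [ R ] ⇒ [ b h ]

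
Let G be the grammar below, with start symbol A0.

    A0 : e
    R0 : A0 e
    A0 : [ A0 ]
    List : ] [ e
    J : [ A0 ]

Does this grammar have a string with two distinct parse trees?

Unambiguous

Only A0 is reachable from A0; ignoring the rest: L(A0) is { openⁿ atom closeⁿ : n ≥ 0 }. The bracket depth fixes n, and the derivation is forced at every step.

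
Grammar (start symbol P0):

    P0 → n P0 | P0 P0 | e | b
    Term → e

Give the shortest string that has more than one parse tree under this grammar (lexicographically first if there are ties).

b b b

length 1: no string has ≥2 trees
length 2: no string has ≥2 trees
length 3: b b b has 2 parse trees

Two derivations of b b b:
  P0 ⇒ P0 P0 ⇒ P0 P0 P0 ⇒ b P0 P0 ⇒ b b P0 ⇒ b b b
  P0 ⇒ P0 P0 ⇒ b P0 ⇒ b P0 P0 ⇒ b b P0 ⇒ b b b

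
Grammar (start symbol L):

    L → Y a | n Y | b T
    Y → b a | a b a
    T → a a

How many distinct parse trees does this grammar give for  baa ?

2

Parse trees for baa:
  [L [Y b a] a]
  [L b [T a a]]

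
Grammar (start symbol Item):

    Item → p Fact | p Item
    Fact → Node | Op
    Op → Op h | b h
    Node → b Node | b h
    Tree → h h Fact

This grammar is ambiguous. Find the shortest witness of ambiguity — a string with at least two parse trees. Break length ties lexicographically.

length 3: p b h has 2 parse trees

Two derivations of p b h:
  Item ⇒ p Fact ⇒ p Node ⇒ p b h
  Item ⇒ p Fact ⇒ p Op ⇒ p b h

p b h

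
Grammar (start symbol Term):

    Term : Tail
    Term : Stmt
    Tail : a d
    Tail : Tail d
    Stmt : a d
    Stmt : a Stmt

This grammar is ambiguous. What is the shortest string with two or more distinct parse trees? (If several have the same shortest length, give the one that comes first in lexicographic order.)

length 2: a d has 2 parse trees

Two derivations of a d:
  Term ⇒ Tail ⇒ a d
  Term ⇒ Stmt ⇒ a d

a d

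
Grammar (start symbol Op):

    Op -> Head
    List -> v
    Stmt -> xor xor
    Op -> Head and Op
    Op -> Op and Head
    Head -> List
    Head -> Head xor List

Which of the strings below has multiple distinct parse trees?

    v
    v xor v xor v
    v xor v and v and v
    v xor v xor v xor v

v xor v and v and v

v: 1 tree
v xor v xor v: 1 tree
v xor v and v and v: 4 trees
v xor v xor v xor v: 1 tree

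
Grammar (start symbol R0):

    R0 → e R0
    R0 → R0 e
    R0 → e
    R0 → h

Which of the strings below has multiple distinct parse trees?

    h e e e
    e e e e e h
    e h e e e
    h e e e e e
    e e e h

e h e e e

h e e e: 1 tree
e e e e e h: 1 tree
e h e e e: 4 trees
h e e e e e: 1 tree
e e e h: 1 tree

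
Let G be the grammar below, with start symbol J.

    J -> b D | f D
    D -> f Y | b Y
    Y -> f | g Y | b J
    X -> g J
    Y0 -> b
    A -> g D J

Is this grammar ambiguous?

(X, Y0, A are unreachable from J, so their rules don't affect L(J).) Restricted to the reachable nonterminals, every rule has the form A → t or A → t B, and no two rules for the same A share a first terminal. The grammar encodes a DFA — one run per string.

Unambiguous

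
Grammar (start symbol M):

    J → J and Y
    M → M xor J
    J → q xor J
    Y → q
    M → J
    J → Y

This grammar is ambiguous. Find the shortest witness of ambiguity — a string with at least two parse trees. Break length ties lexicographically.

q xor q

length 1: no string has ≥2 trees
length 3: q xor q has 2 parse trees

Two derivations of q xor q:
  M ⇒ M xor J ⇒ J xor J ⇒ Y xor J ⇒ q xor J ⇒ q xor Y ⇒ q xor q
  M ⇒ J ⇒ q xor J ⇒ q xor Y ⇒ q xor q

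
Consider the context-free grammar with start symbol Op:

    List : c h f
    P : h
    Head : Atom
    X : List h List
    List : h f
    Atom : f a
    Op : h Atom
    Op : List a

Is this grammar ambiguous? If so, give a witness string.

Ambiguous

Witness: h f a

Derivation 1: Op ⇒ h Atom ⇒ h f a
Derivation 2: Op ⇒ List a ⇒ h f a

Two distinct leftmost derivations for the same string.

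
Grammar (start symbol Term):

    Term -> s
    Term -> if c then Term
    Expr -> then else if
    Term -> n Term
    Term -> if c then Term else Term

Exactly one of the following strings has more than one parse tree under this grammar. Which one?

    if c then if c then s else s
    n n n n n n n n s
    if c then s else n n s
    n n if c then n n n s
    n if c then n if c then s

if c then if c then s else s

if c then if c then s else s: 2 trees
n n n n n n n n s: 1 tree
if c then s else n n s: 1 tree
n n if c then n n n s: 1 tree
n if c then n if c then s: 1 tree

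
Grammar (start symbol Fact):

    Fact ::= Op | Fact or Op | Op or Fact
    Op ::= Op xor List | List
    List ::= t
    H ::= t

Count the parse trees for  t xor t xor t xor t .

Parse trees for t xor t xor t xor t:
  [Fact [Op [Op [Op [Op [List t]] xor [List t]] xor [List t]] xor [List t]]]

1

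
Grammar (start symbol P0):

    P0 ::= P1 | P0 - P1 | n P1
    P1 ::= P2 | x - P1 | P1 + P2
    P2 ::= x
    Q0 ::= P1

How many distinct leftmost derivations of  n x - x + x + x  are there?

Parse trees for n x - x + x + x:
  [P0 [P0 n [P1 [P2 x]]] - [P1 [P1 [P1 [P2 x]] + [P2 x]] + [P2 x]]]
  [P0 n [P1 x - [P1 [P1 [P1 [P2 x]] + [P2 x]] + [P2 x]]]]
  [P0 n [P1 [P1 x - [P1 [P1 [P2 x]] + [P2 x]]] + [P2 x]]]
  [P0 n [P1 [P1 [P1 x - [P1 [P2 x]]] + [P2 x]] + [P2 x]]]

4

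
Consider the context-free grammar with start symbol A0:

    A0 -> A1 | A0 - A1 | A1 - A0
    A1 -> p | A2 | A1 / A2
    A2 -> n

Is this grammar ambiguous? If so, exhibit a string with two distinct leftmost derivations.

Ambiguous

Witness: n - n

Derivation 1: A0 ⇒ A0 - A1 ⇒ A1 - A1 ⇒ A2 - A1 ⇒ n - A1 ⇒ n - A2 ⇒ n - n
Derivation 2: A0 ⇒ A1 - A0 ⇒ A2 - A0 ⇒ n - A0 ⇒ n - A1 ⇒ n - A2 ⇒ n - n

Two distinct leftmost derivations for the same string.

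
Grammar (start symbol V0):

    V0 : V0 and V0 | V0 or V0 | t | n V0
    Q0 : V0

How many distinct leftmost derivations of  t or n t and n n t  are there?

3

Parse trees for t or n t and n n t:
  [V0 [V0 [V0 t] or [V0 n [V0 t]]] and [V0 n [V0 n [V0 t]]]]
  [V0 [V0 t] or [V0 [V0 n [V0 t]] and [V0 n [V0 n [V0 t]]]]]
  [V0 [V0 t] or [V0 n [V0 [V0 t] and [V0 n [V0 n [V0 t]]]]]]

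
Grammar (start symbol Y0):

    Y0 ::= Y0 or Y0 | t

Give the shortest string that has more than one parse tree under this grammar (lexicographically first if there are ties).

t or t or t

length 1: no string has ≥2 trees
length 3: no string has ≥2 trees
length 5: t or t or t has 2 parse trees

Two derivations of t or t or t:
  Y0 ⇒ Y0 or Y0 ⇒ Y0 or Y0 or Y0 ⇒ t or Y0 or Y0 ⇒ t or t or Y0 ⇒ t or t or t
  Y0 ⇒ Y0 or Y0 ⇒ t or Y0 ⇒ t or Y0 or Y0 ⇒ t or t or Y0 ⇒ t or t or t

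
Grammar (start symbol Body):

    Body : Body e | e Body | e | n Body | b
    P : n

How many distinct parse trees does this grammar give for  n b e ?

2

Parse trees for n b e:
  [Body [Body n [Body b]] e]
  [Body n [Body [Body b] e]]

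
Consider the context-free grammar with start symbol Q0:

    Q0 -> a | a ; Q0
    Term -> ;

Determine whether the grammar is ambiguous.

Unambiguous

(Term is unreachable from Q0, so its rules don't affect L(Q0).) Right-recursive list with a separator: after each atom, whether the separator follows determines the rule. One parse per string.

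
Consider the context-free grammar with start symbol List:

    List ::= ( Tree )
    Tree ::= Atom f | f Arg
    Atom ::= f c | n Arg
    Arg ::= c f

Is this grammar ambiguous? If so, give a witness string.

Witness: ( f c f )

Derivation 1: List ⇒ ( Tree ) ⇒ ( Atom f ) ⇒ ( f c f )
Derivation 2: List ⇒ ( Tree ) ⇒ ( f Arg ) ⇒ ( f c f )

Two distinct leftmost derivations for the same string.

Ambiguous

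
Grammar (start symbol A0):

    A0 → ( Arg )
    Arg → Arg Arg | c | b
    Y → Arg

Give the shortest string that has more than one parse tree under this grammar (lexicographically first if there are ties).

length 3: no string has ≥2 trees
length 4: no string has ≥2 trees
length 5: ( b b b ) has 2 parse trees

Two derivations of ( b b b ):
  A0 ⇒ ( Arg ) ⇒ ( Arg Arg ) ⇒ ( Arg Arg Arg ) ⇒ ( b Arg Arg ) ⇒ ( b b Arg ) ⇒ ( b b b )
  A0 ⇒ ( Arg ) ⇒ ( Arg Arg ) ⇒ ( b Arg ) ⇒ ( b Arg Arg ) ⇒ ( b b Arg ) ⇒ ( b b b )

( b b b )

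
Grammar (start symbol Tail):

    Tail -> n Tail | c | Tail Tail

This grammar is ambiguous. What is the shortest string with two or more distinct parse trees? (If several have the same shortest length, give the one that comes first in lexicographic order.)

length 1: no string has ≥2 trees
length 2: no string has ≥2 trees
length 3: c c c has 2 parse trees

Two derivations of c c c:
  Tail ⇒ Tail Tail ⇒ c Tail ⇒ c Tail Tail ⇒ c c Tail ⇒ c c c
  Tail ⇒ Tail Tail ⇒ Tail Tail Tail ⇒ c Tail Tail ⇒ c c Tail ⇒ c c c

c c c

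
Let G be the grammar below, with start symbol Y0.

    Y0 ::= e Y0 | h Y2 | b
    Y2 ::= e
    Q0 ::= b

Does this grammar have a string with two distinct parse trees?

(Q0 is unreachable from Y0, so its rules don't affect L(Y0).) Restricted to the reachable nonterminals, every rule has the form A → t or A → t B, and no two rules for the same A share a first terminal. The grammar encodes a DFA — one run per string.

Unambiguous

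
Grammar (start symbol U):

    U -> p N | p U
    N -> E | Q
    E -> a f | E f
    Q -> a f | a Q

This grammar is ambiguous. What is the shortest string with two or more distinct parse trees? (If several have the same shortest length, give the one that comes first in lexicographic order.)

length 3: p a f has 2 parse trees

Two derivations of p a f:
  U ⇒ p N ⇒ p E ⇒ p a f
  U ⇒ p N ⇒ p Q ⇒ p a f

p a f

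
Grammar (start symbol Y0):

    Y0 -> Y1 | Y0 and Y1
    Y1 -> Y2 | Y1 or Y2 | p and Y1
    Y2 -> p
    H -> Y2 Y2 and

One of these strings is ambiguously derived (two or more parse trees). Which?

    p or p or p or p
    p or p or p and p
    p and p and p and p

p or p or p or p: 1 tree
p or p or p and p: 1 tree
p and p and p and p: 8 trees

p and p and p and p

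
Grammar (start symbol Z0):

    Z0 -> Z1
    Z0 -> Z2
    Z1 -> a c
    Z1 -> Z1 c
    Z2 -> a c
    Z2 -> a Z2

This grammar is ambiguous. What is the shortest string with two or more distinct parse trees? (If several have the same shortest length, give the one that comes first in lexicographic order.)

a c

length 2: a c has 2 parse trees

Two derivations of a c:
  Z0 ⇒ Z1 ⇒ a c
  Z0 ⇒ Z2 ⇒ a c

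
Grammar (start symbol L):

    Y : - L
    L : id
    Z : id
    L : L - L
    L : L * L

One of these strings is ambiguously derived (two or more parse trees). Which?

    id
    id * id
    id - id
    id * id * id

id * id * id

id: 1 tree
id * id: 1 tree
id - id: 1 tree
id * id * id: 2 trees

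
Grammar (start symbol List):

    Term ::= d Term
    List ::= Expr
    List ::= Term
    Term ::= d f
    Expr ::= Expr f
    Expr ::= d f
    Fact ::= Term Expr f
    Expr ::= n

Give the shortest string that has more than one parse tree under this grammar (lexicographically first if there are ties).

length 1: no string has ≥2 trees
length 2: d f has 2 parse trees

Two derivations of d f:
  List ⇒ Expr ⇒ d f
  List ⇒ Term ⇒ d f

d f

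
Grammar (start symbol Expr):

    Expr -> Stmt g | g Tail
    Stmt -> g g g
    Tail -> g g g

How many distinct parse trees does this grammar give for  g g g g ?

Parse trees for g g g g:
  [Expr [Stmt g g g] g]
  [Expr g [Tail g g g]]

2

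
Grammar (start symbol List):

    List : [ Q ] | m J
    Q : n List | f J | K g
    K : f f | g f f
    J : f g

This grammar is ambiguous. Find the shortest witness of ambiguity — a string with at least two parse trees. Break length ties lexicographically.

length 3: no string has ≥2 trees
length 5: [ f f g ] has 2 parse trees

Two derivations of [ f f g ]:
  List ⇒ [ Q ] ⇒ [ f J ] ⇒ [ f f g ]
  List ⇒ [ Q ] ⇒ [ K g ] ⇒ [ f f g ]

[ f f g ]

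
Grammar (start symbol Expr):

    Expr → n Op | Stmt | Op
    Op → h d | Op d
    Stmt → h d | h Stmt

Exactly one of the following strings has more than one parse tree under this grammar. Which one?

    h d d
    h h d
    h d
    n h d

h d

h d d: 1 tree
h h d: 1 tree
h d: 2 trees
n h d: 1 tree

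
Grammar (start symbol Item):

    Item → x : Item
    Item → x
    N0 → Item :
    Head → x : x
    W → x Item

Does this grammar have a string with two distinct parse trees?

Unambiguous

Only Item is reachable from Item; ignoring the rest: Right-recursive list with a separator: after each atom, whether the separator follows determines the rule. One parse per string.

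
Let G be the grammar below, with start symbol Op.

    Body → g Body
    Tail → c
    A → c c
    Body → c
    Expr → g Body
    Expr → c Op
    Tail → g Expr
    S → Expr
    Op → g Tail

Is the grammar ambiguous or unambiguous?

Only Op, Tail, Expr, Body are reachable from Op; ignoring the rest: The reachable rules are right-linear with at most one rule per (nonterminal, next-terminal) pair. Each input token forces the next rule, so parsing is deterministic.

Unambiguous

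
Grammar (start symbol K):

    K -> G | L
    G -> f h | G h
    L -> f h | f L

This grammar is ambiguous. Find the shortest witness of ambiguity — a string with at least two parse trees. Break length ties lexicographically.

f h

length 2: f h has 2 parse trees

Two derivations of f h:
  K ⇒ G ⇒ f h
  K ⇒ L ⇒ f h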